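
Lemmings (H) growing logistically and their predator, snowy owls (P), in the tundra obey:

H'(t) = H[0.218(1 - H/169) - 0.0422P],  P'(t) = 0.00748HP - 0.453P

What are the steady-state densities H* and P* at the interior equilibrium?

From dP/dt = 0 with P > 0: 0.00748H* = 0.453, so H* = 60.6.
Substitute into dH/dt = 0: 0.218(1 - 60.6/169) = 0.0422P*.
The bracket is 0.642, giving P* = 0.14/0.0422 = 3.31.

H* ≈ 60.6, P* ≈ 3.31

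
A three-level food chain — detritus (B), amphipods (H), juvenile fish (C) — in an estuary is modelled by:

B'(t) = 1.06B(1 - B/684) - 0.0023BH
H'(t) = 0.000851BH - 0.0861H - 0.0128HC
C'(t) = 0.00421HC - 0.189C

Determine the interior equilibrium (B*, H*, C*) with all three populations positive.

From dC/dt = 0: 0.00421H* = 0.189, so H* = 44.9.
From dB/dt = 0: 1.06(1 - B*/684) = 0.0023·44.9, giving B* = 684·(1 - 0.0974) = 617.
From dH/dt = 0: 0.000851·617 - 0.0861 = 0.0128C*, so C* = 0.439/0.0128 = 34.3.

B* ≈ 617, H* ≈ 44.9, C* ≈ 34.3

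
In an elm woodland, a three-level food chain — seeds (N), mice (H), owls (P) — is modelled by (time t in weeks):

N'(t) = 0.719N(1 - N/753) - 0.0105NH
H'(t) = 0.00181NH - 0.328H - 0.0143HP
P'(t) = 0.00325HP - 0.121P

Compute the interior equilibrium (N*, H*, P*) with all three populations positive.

From dP/dt = 0: 0.00325H* = 0.121, so H* = 37.2.
From dN/dt = 0: 0.719(1 - N*/753) = 0.0105·37.2, giving N* = 753·(1 - 0.544) = 344.
From dH/dt = 0: 0.00181·344 - 0.328 = 0.0143P*, so P* = 0.294/0.0143 = 20.6.

N* ≈ 344, H* ≈ 37.2, P* ≈ 20.6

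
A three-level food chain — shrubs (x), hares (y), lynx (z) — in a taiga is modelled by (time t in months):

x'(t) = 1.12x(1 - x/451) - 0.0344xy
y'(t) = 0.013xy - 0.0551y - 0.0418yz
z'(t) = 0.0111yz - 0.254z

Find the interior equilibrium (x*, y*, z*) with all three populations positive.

From dz/dt = 0: 0.0111y* = 0.254, so y* = 22.9.
From dx/dt = 0: 1.12(1 - x*/451) = 0.0344·22.9, giving x* = 451·(1 - 0.703) = 134.
From dy/dt = 0: 0.013·134 - 0.0551 = 0.0418z*, so z* = 1.69/0.0418 = 40.4.

x* ≈ 134, y* ≈ 22.9, z* ≈ 40.4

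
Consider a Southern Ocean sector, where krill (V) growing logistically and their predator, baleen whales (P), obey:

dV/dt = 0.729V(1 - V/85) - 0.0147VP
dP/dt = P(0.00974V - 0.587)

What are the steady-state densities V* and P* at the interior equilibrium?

V* ≈ 60.3, P* ≈ 14.4

From dP/dt = 0 with P > 0: 0.00974V* = 0.587, so V* = 60.3.
Substitute into dV/dt = 0: 0.729(1 - 60.3/85) = 0.0147P*.
The bracket is 0.291, giving P* = 0.212/0.0147 = 14.4.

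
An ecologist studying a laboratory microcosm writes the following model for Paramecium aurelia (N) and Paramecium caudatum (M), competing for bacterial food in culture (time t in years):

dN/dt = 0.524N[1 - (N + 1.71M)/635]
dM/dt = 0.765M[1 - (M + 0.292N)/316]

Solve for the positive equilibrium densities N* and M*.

Setting both brackets to zero gives the nullclines N + 1.71M = 635 and 0.292N + M = 316.
Substituting M = 316 - 0.292N into the first: N(1 - 1.71·0.292) = 635 - 1.71·316.
So N* = 94.6/0.501 = 189, and then M* = 316 - 0.292·189 = 261.

N* ≈ 189, M* ≈ 261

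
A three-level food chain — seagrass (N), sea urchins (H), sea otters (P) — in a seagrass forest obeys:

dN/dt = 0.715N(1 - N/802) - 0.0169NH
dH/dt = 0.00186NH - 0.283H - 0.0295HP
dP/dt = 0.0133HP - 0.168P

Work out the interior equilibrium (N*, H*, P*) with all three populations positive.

From dP/dt = 0: 0.0133H* = 0.168, so H* = 12.6.
From dN/dt = 0: 0.715(1 - N*/802) = 0.0169·12.6, giving N* = 802·(1 - 0.299) = 563.
From dH/dt = 0: 0.00186·563 - 0.283 = 0.0295P*, so P* = 0.763/0.0295 = 25.9.

N* ≈ 563, H* ≈ 12.6, P* ≈ 25.9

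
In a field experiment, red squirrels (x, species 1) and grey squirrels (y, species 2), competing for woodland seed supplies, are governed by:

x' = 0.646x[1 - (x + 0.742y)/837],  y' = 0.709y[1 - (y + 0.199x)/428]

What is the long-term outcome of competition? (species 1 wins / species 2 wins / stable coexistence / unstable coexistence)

stable coexistence

Compare the nullcline intercepts: K1/α12 = 837/0.742 = 1130 > K2 = 428; K2/α21 = 428/0.199 = 2150 > K1 = 837.
Since both inequalities hold, each species can invade when rare, so the interior equilibrium is stable.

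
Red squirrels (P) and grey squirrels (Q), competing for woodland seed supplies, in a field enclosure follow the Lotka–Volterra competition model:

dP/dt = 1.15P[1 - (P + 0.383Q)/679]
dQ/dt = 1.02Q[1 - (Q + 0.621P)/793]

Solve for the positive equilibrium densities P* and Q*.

P* ≈ 492, Q* ≈ 487

Setting both brackets to zero gives the nullclines P + 0.383Q = 679 and 0.621P + Q = 793.
Substituting Q = 793 - 0.621P into the first: P(1 - 0.383·0.621) = 679 - 0.383·793.
So P* = 375/0.762 = 492, and then Q* = 793 - 0.621·492 = 487.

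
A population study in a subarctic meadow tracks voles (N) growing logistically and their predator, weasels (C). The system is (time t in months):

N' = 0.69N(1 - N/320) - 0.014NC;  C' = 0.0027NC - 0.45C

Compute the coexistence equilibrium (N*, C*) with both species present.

N* ≈ 167, C* ≈ 23.6

From dC/dt = 0 with C > 0: 0.0027N* = 0.45, so N* = 167.
Substitute into dN/dt = 0: 0.69(1 - 167/320) = 0.014C*.
The bracket is 0.479, giving C* = 0.331/0.014 = 23.6.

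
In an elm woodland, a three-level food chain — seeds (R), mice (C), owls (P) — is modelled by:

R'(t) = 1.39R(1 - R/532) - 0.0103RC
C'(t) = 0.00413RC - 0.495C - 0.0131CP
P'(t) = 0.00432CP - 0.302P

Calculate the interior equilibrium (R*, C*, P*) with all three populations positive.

R* ≈ 256, C* ≈ 69.9, P* ≈ 43.1

From dP/dt = 0: 0.00432C* = 0.302, so C* = 69.9.
From dR/dt = 0: 1.39(1 - R*/532) = 0.0103·69.9, giving R* = 532·(1 - 0.518) = 256.
From dC/dt = 0: 0.00413·256 - 0.495 = 0.0131P*, so P* = 0.564/0.0131 = 43.1.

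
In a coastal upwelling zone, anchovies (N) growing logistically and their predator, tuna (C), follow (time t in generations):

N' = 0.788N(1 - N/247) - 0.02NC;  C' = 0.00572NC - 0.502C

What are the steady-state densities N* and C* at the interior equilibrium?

N* ≈ 87.8, C* ≈ 25.4

From dC/dt = 0 with C > 0: 0.00572N* = 0.502, so N* = 87.8.
Substitute into dN/dt = 0: 0.788(1 - 87.8/247) = 0.02C*.
The bracket is 0.645, giving C* = 0.508/0.02 = 25.4.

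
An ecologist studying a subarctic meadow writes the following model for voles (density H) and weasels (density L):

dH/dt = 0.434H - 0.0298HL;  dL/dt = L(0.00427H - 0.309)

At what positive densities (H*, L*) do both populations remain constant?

H* ≈ 72.4, L* ≈ 14.6

Set dL/dt = 0 with L > 0: 0.00427H - 0.309 = 0, so H* = 0.309/0.00427 = 72.4.
Set dH/dt = 0 with H > 0: 0.434 - 0.0298L = 0, so L* = 0.434/0.0298 = 14.6.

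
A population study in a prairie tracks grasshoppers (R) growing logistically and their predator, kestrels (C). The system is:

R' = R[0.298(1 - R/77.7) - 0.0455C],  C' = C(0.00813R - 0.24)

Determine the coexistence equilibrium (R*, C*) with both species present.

R* ≈ 29.5, C* ≈ 4.06

From dC/dt = 0 with C > 0: 0.00813R* = 0.24, so R* = 29.5.
Substitute into dR/dt = 0: 0.298(1 - 29.5/77.7) = 0.0455C*.
The bracket is 0.62, giving C* = 0.185/0.0455 = 4.06.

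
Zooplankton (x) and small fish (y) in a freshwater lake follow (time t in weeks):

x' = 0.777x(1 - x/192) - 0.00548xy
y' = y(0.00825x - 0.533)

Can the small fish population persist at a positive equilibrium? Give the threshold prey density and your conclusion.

The predator equation gives dy/dt > 0 only when x > 0.533/0.00825 = 64.6.
Without the predator, x → K = 192. Since 192 > 64.6, the predator can invade and persist.

Threshold x = 64.6; K > 64.6, so yes, the predator persists.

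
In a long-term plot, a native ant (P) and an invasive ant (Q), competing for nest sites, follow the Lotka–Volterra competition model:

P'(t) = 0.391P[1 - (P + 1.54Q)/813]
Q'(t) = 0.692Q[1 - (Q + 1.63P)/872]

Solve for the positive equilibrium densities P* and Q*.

Setting both brackets to zero gives the nullclines P + 1.54Q = 813 and 1.63P + Q = 872.
Substituting Q = 872 - 1.63P into the first: P(1 - 1.54·1.63) = 813 - 1.54·872.
So P* = -530/-1.51 = 351, and then Q* = 872 - 1.63·351 = 300.

P* ≈ 351, Q* ≈ 300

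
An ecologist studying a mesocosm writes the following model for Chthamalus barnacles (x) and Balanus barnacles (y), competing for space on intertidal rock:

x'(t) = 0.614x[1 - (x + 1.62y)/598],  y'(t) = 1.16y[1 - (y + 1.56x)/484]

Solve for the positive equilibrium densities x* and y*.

Setting both brackets to zero gives the nullclines x + 1.62y = 598 and 1.56x + y = 484.
Substituting y = 484 - 1.56x into the first: x(1 - 1.62·1.56) = 598 - 1.62·484.
So x* = -186/-1.53 = 122, and then y* = 484 - 1.56·122 = 294.

x* ≈ 122, y* ≈ 294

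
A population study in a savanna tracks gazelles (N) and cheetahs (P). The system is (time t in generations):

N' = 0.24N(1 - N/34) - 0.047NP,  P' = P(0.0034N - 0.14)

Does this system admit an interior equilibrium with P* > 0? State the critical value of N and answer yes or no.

Threshold N = 41.2; K < 41.2, so no, the predator goes extinct.

The predator equation gives dP/dt > 0 only when N > 0.14/0.0034 = 41.2.
Without the predator, N → K = 34. Since 34 < 41.2, the predator cannot invade.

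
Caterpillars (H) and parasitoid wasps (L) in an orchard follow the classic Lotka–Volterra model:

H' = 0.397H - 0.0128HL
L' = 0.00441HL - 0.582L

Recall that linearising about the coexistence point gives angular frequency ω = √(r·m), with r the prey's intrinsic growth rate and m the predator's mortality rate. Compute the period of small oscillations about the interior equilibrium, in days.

T ≈ 13.1 days

Here r = 0.397 and m = 0.582, so r·m = 0.231.
ω = √0.231 = 0.481 per day, hence T = 2π/ω ≈ 13.1 days.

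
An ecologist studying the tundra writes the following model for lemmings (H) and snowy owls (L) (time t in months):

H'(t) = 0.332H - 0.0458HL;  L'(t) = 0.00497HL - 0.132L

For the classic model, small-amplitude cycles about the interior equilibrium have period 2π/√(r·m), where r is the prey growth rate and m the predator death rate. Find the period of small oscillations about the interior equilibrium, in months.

Here r = 0.332 and m = 0.132, so r·m = 0.0438.
ω = √0.0438 = 0.209 per month, hence T = 2π/ω ≈ 30 months.

T ≈ 30 months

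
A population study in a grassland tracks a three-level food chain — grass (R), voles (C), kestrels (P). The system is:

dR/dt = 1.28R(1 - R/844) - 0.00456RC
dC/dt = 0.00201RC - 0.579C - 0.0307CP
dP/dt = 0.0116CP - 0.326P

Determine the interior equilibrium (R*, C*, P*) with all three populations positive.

R* ≈ 759, C* ≈ 28.1, P* ≈ 30.9

From dP/dt = 0: 0.0116C* = 0.326, so C* = 28.1.
From dR/dt = 0: 1.28(1 - R*/844) = 0.00456·28.1, giving R* = 844·(1 - 0.1) = 759.
From dC/dt = 0: 0.00201·759 - 0.579 = 0.0307P*, so P* = 0.948/0.0307 = 30.9.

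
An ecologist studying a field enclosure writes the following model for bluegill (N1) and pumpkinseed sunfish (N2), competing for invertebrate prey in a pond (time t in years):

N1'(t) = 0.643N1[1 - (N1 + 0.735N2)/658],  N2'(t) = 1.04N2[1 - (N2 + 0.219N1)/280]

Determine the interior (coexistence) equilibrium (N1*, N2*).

Setting both brackets to zero gives the nullclines N1 + 0.735N2 = 658 and 0.219N1 + N2 = 280.
Substituting N2 = 280 - 0.219N1 into the first: N1(1 - 0.735·0.219) = 658 - 0.735·280.
So N1* = 452/0.839 = 539, and then N2* = 280 - 0.219·539 = 162.

N1* ≈ 539, N2* ≈ 162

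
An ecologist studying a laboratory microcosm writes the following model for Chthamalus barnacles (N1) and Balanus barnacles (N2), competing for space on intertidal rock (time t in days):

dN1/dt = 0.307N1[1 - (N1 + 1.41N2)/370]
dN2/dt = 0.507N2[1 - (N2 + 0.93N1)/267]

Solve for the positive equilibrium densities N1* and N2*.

Setting both brackets to zero gives the nullclines N1 + 1.41N2 = 370 and 0.93N1 + N2 = 267.
Substituting N2 = 267 - 0.93N1 into the first: N1(1 - 1.41·0.93) = 370 - 1.41·267.
So N1* = -6.47/-0.311 = 20.8, and then N2* = 267 - 0.93·20.8 = 248.

N1* ≈ 20.8, N2* ≈ 248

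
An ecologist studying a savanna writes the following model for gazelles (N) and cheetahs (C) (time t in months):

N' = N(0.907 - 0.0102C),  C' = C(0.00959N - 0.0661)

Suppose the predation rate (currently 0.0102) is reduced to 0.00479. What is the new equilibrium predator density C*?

At the interior fixed point, setting dN/dt = 0 with N > 0 fixes C* = (prey growth rate)/(NC coefficient) — independent of the other coefficients.
With the change, C* = 0.907/0.00479 = 189; it rises from 88.9.

C* ≈ 189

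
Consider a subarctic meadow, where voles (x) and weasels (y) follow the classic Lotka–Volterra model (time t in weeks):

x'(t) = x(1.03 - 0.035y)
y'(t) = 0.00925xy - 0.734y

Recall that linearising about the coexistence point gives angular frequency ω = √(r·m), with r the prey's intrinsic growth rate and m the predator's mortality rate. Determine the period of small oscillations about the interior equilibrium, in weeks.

Here r = 1.03 and m = 0.734, so r·m = 0.756.
ω = √0.756 = 0.869 per week, hence T = 2π/ω ≈ 7.23 weeks.

T ≈ 7.23 weeks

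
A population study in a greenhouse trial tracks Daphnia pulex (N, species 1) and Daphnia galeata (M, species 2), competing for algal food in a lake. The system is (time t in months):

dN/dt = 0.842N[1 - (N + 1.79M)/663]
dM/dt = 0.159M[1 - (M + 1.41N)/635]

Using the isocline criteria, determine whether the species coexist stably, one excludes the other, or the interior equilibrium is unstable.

Compare the nullcline intercepts: K1/α12 = 663/1.79 = 370 < K2 = 635; K2/α21 = 635/1.41 = 450 < K1 = 663.
Since both are reversed, neither can invade when rare; the interior point is a saddle.

unstable coexistence (outcome depends on initial conditions)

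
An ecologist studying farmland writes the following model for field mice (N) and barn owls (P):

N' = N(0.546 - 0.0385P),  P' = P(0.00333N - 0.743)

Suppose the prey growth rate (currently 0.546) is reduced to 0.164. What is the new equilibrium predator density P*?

At the interior fixed point, setting dN/dt = 0 with N > 0 fixes P* = (prey growth rate)/(NP coefficient) — independent of the other coefficients.
With the change, P* = 0.164/0.0385 = 4.26; it falls from 14.2.

P* ≈ 4.26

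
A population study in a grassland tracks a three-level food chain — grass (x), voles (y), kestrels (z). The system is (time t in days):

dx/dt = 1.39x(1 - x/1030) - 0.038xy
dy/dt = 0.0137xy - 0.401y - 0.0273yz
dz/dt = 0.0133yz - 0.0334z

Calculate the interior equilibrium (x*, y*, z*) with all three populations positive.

x* ≈ 959, y* ≈ 2.51, z* ≈ 467

From dz/dt = 0: 0.0133y* = 0.0334, so y* = 2.51.
From dx/dt = 0: 1.39(1 - x*/1030) = 0.038·2.51, giving x* = 1030·(1 - 0.0687) = 959.
From dy/dt = 0: 0.0137·959 - 0.401 = 0.0273z*, so z* = 12.7/0.0273 = 467.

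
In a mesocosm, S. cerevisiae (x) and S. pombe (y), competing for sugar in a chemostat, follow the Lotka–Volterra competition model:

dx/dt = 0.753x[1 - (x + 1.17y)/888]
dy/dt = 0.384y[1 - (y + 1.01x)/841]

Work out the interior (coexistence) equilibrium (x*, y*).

Setting both brackets to zero gives the nullclines x + 1.17y = 888 and 1.01x + y = 841.
Substituting y = 841 - 1.01x into the first: x(1 - 1.17·1.01) = 888 - 1.17·841.
So x* = -96/-0.182 = 528, and then y* = 841 - 1.01·528 = 308.

x* ≈ 528, y* ≈ 308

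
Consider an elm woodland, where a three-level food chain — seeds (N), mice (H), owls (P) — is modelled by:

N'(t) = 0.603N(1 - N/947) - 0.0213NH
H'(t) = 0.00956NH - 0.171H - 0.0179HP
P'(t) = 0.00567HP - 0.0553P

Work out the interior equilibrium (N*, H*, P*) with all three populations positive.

From dP/dt = 0: 0.00567H* = 0.0553, so H* = 9.75.
From dN/dt = 0: 0.603(1 - N*/947) = 0.0213·9.75, giving N* = 947·(1 - 0.345) = 621.
From dH/dt = 0: 0.00956·621 - 0.171 = 0.0179P*, so P* = 5.76/0.0179 = 322.

N* ≈ 621, H* ≈ 9.75, P* ≈ 322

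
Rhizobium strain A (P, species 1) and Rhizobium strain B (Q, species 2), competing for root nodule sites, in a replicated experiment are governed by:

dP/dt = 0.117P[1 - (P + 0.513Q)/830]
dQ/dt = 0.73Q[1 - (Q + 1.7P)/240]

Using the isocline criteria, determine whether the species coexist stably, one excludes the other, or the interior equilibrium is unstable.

Compare the nullcline intercepts: K1/α12 = 830/0.513 = 1620 > K2 = 240; K2/α21 = 240/1.7 = 141 < K1 = 830.
Since the inequalities point opposite ways, species 1 can invade but species 2 cannot.

species 1 excludes species 2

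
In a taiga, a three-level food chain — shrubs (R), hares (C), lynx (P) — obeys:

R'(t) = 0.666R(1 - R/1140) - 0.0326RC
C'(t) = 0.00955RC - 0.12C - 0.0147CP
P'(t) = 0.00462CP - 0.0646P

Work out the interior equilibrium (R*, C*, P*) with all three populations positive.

From dP/dt = 0: 0.00462C* = 0.0646, so C* = 14.
From dR/dt = 0: 0.666(1 - R*/1140) = 0.0326·14, giving R* = 1140·(1 - 0.684) = 360.
From dC/dt = 0: 0.00955·360 - 0.12 = 0.0147P*, so P* = 3.32/0.0147 = 226.

R* ≈ 360, C* ≈ 14, P* ≈ 226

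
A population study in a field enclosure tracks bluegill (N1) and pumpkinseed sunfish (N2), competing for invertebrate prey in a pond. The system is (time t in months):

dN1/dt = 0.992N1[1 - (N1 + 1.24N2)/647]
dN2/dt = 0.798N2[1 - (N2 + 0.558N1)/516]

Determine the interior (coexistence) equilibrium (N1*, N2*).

Setting both brackets to zero gives the nullclines N1 + 1.24N2 = 647 and 0.558N1 + N2 = 516.
Substituting N2 = 516 - 0.558N1 into the first: N1(1 - 1.24·0.558) = 647 - 1.24·516.
So N1* = 7.16/0.308 = 23.2, and then N2* = 516 - 0.558·23.2 = 503.

N1* ≈ 23.2, N2* ≈ 503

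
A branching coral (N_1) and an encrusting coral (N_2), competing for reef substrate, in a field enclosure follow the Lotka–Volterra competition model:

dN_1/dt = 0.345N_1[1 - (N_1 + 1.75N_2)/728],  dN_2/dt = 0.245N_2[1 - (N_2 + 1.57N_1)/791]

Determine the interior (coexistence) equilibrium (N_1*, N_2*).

Setting both brackets to zero gives the nullclines N_1 + 1.75N_2 = 728 and 1.57N_1 + N_2 = 791.
Substituting N_2 = 791 - 1.57N_1 into the first: N_1(1 - 1.75·1.57) = 728 - 1.75·791.
So N_1* = -656/-1.75 = 376, and then N_2* = 791 - 1.57·376 = 201.

N_1* ≈ 376, N_2* ≈ 201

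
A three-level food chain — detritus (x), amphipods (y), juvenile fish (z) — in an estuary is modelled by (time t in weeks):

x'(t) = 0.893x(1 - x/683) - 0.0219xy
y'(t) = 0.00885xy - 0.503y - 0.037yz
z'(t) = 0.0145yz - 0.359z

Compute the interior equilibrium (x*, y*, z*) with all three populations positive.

From dz/dt = 0: 0.0145y* = 0.359, so y* = 24.8.
From dx/dt = 0: 0.893(1 - x*/683) = 0.0219·24.8, giving x* = 683·(1 - 0.607) = 268.
From dy/dt = 0: 0.00885·268 - 0.503 = 0.037z*, so z* = 1.87/0.037 = 50.6.

x* ≈ 268, y* ≈ 24.8, z* ≈ 50.6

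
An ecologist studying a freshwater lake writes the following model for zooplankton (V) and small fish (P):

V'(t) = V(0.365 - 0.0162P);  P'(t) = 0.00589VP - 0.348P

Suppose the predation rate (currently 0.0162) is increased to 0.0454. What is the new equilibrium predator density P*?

At the interior fixed point, setting dV/dt = 0 with V > 0 fixes P* = (prey growth rate)/(VP coefficient) — independent of the other coefficients.
With the change, P* = 0.365/0.0454 = 8.04; it falls from 22.5.

P* ≈ 8.04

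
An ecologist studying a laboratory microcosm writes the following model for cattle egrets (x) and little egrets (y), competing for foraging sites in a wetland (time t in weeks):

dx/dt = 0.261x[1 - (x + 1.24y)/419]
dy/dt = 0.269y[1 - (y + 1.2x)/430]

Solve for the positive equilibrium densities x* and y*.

Setting both brackets to zero gives the nullclines x + 1.24y = 419 and 1.2x + y = 430.
Substituting y = 430 - 1.2x into the first: x(1 - 1.24·1.2) = 419 - 1.24·430.
So x* = -114/-0.488 = 234, and then y* = 430 - 1.2·234 = 149.

x* ≈ 234, y* ≈ 149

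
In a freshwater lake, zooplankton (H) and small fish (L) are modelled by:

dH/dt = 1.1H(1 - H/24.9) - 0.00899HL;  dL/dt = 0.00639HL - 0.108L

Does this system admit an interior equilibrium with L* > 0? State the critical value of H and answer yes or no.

Threshold H = 16.9; K > 16.9, so yes, the predator persists.

The predator equation gives dL/dt > 0 only when H > 0.108/0.00639 = 16.9.
Without the predator, H → K = 24.9. Since 24.9 > 16.9, the predator can invade and persist.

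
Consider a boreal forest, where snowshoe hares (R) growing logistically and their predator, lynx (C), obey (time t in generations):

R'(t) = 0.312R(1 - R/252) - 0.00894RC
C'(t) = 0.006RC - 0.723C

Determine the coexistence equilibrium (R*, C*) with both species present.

From dC/dt = 0 with C > 0: 0.006R* = 0.723, so R* = 120.
Substitute into dR/dt = 0: 0.312(1 - 120/252) = 0.00894C*.
The bracket is 0.522, giving C* = 0.163/0.00894 = 18.2.

R* ≈ 120, C* ≈ 18.2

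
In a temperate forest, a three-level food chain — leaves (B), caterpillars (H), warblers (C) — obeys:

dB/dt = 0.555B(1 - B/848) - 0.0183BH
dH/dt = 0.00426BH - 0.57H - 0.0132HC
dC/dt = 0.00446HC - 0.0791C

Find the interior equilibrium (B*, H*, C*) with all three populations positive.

From dC/dt = 0: 0.00446H* = 0.0791, so H* = 17.7.
From dB/dt = 0: 0.555(1 - B*/848) = 0.0183·17.7, giving B* = 848·(1 - 0.585) = 352.
From dH/dt = 0: 0.00426·352 - 0.57 = 0.0132C*, so C* = 0.93/0.0132 = 70.4.

B* ≈ 352, H* ≈ 17.7, C* ≈ 70.4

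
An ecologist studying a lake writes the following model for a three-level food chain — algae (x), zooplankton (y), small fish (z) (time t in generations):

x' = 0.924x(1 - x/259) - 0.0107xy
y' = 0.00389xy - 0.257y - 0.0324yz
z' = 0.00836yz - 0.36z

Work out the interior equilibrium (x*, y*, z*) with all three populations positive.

From dz/dt = 0: 0.00836y* = 0.36, so y* = 43.1.
From dx/dt = 0: 0.924(1 - x*/259) = 0.0107·43.1, giving x* = 259·(1 - 0.499) = 130.
From dy/dt = 0: 0.00389·130 - 0.257 = 0.0324z*, so z* = 0.248/0.0324 = 7.66.

x* ≈ 130, y* ≈ 43.1, z* ≈ 7.66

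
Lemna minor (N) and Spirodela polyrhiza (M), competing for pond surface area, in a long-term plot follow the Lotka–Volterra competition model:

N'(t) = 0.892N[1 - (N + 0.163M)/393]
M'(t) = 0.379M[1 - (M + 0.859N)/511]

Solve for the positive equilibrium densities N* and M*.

Setting both brackets to zero gives the nullclines N + 0.163M = 393 and 0.859N + M = 511.
Substituting M = 511 - 0.859N into the first: N(1 - 0.163·0.859) = 393 - 0.163·511.
So N* = 310/0.86 = 360, and then M* = 511 - 0.859·360 = 202.

N* ≈ 360, M* ≈ 202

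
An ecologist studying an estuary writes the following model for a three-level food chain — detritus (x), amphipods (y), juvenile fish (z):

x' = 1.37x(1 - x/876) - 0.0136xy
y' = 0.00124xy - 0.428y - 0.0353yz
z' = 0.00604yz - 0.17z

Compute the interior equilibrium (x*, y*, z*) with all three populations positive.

x* ≈ 631, y* ≈ 28.1, z* ≈ 10

From dz/dt = 0: 0.00604y* = 0.17, so y* = 28.1.
From dx/dt = 0: 1.37(1 - x*/876) = 0.0136·28.1, giving x* = 876·(1 - 0.279) = 631.
From dy/dt = 0: 0.00124·631 - 0.428 = 0.0353z*, so z* = 0.355/0.0353 = 10.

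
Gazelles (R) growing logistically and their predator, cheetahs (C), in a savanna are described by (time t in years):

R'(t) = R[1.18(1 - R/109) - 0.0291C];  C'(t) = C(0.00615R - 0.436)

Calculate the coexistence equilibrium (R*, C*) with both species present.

From dC/dt = 0 with C > 0: 0.00615R* = 0.436, so R* = 70.9.
Substitute into dR/dt = 0: 1.18(1 - 70.9/109) = 0.0291C*.
The bracket is 0.35, giving C* = 0.413/0.0291 = 14.2.

R* ≈ 70.9, C* ≈ 14.2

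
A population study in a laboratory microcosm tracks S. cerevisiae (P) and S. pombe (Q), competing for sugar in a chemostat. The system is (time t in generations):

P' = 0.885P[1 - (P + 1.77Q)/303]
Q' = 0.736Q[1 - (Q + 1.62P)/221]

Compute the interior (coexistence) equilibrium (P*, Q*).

P* ≈ 47.2, Q* ≈ 145

Setting both brackets to zero gives the nullclines P + 1.77Q = 303 and 1.62P + Q = 221.
Substituting Q = 221 - 1.62P into the first: P(1 - 1.77·1.62) = 303 - 1.77·221.
So P* = -88.2/-1.87 = 47.2, and then Q* = 221 - 1.62·47.2 = 145.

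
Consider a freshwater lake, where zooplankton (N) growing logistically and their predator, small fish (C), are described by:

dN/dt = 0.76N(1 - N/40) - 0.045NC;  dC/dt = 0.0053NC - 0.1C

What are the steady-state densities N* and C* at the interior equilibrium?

From dC/dt = 0 with C > 0: 0.0053N* = 0.1, so N* = 18.9.
Substitute into dN/dt = 0: 0.76(1 - 18.9/40) = 0.045C*.
The bracket is 0.528, giving C* = 0.402/0.045 = 8.92.

N* ≈ 18.9, C* ≈ 8.92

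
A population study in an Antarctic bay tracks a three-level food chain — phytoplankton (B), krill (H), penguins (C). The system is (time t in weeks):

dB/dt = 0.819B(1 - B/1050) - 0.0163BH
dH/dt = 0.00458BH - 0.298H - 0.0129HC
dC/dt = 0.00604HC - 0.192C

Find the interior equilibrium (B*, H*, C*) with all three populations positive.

From dC/dt = 0: 0.00604H* = 0.192, so H* = 31.8.
From dB/dt = 0: 0.819(1 - B*/1050) = 0.0163·31.8, giving B* = 1050·(1 - 0.633) = 386.
From dH/dt = 0: 0.00458·386 - 0.298 = 0.0129C*, so C* = 1.47/0.0129 = 114.

B* ≈ 386, H* ≈ 31.8, C* ≈ 114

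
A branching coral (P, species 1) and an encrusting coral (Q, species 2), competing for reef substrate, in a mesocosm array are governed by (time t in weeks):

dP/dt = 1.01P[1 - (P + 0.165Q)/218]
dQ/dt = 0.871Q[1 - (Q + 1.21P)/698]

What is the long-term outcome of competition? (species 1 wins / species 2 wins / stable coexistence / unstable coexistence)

stable coexistence

Compare the nullcline intercepts: K1/α12 = 218/0.165 = 1320 > K2 = 698; K2/α21 = 698/1.21 = 577 > K1 = 218.
Since both inequalities hold, each species can invade when rare, so the interior equilibrium is stable.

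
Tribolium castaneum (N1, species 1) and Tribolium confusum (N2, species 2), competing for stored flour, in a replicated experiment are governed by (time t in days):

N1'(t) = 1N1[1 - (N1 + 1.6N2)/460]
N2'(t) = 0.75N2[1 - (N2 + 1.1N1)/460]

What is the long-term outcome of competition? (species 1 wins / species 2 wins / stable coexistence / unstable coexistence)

unstable coexistence (outcome depends on initial conditions)

Compare the nullcline intercepts: K1/α12 = 460/1.6 = 288 < K2 = 460; K2/α21 = 460/1.1 = 418 < K1 = 460.
Since both are reversed, neither can invade when rare; the interior point is a saddle.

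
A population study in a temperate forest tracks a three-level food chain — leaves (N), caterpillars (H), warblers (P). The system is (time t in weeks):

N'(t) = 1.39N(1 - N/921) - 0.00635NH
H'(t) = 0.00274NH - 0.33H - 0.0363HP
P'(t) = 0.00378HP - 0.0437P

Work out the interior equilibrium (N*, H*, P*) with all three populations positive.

N* ≈ 872, H* ≈ 11.6, P* ≈ 56.8

From dP/dt = 0: 0.00378H* = 0.0437, so H* = 11.6.
From dN/dt = 0: 1.39(1 - N*/921) = 0.00635·11.6, giving N* = 921·(1 - 0.0528) = 872.
From dH/dt = 0: 0.00274·872 - 0.33 = 0.0363P*, so P* = 2.06/0.0363 = 56.8.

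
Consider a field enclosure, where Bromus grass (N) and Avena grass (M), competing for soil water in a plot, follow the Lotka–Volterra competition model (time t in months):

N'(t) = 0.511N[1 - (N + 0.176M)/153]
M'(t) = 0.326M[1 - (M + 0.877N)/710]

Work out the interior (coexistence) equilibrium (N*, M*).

N* ≈ 33.2, M* ≈ 681

Setting both brackets to zero gives the nullclines N + 0.176M = 153 and 0.877N + M = 710.
Substituting M = 710 - 0.877N into the first: N(1 - 0.176·0.877) = 153 - 0.176·710.
So N* = 28/0.846 = 33.2, and then M* = 710 - 0.877·33.2 = 681.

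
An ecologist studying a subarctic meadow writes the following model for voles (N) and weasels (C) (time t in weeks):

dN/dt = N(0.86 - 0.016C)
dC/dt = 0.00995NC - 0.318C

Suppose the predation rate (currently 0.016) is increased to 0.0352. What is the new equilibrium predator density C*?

At the interior fixed point, setting dN/dt = 0 with N > 0 fixes C* = (prey growth rate)/(NC coefficient) — independent of the other coefficients.
With the change, C* = 0.86/0.0352 = 24.4; it falls from 53.8.

C* ≈ 24.4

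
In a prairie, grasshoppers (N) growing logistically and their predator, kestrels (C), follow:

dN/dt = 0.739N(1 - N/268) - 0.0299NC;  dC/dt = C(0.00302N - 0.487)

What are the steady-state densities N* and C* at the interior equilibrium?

N* ≈ 161, C* ≈ 9.84

From dC/dt = 0 with C > 0: 0.00302N* = 0.487, so N* = 161.
Substitute into dN/dt = 0: 0.739(1 - 161/268) = 0.0299C*.
The bracket is 0.398, giving C* = 0.294/0.0299 = 9.84.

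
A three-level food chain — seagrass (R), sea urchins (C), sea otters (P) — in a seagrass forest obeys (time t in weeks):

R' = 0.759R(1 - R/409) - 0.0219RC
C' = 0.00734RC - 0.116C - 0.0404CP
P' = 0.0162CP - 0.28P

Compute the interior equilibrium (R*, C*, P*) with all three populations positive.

R* ≈ 205, C* ≈ 17.3, P* ≈ 34.4

From dP/dt = 0: 0.0162C* = 0.28, so C* = 17.3.
From dR/dt = 0: 0.759(1 - R*/409) = 0.0219·17.3, giving R* = 409·(1 - 0.499) = 205.
From dC/dt = 0: 0.00734·205 - 0.116 = 0.0404P*, so P* = 1.39/0.0404 = 34.4.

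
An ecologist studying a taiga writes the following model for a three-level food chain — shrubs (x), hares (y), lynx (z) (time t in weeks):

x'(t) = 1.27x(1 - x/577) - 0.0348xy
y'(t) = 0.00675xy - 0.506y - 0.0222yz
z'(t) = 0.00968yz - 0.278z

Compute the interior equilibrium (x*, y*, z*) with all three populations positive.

x* ≈ 123, y* ≈ 28.7, z* ≈ 14.6

From dz/dt = 0: 0.00968y* = 0.278, so y* = 28.7.
From dx/dt = 0: 1.27(1 - x*/577) = 0.0348·28.7, giving x* = 577·(1 - 0.787) = 123.
From dy/dt = 0: 0.00675·123 - 0.506 = 0.0222z*, so z* = 0.324/0.0222 = 14.6.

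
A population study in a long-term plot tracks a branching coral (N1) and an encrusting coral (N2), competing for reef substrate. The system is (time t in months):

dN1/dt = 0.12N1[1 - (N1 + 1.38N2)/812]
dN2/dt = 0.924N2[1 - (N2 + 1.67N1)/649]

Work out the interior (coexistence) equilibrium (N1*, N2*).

Setting both brackets to zero gives the nullclines N1 + 1.38N2 = 812 and 1.67N1 + N2 = 649.
Substituting N2 = 649 - 1.67N1 into the first: N1(1 - 1.38·1.67) = 812 - 1.38·649.
So N1* = -83.6/-1.3 = 64.1, and then N2* = 649 - 1.67·64.1 = 542.

N1* ≈ 64.1, N2* ≈ 542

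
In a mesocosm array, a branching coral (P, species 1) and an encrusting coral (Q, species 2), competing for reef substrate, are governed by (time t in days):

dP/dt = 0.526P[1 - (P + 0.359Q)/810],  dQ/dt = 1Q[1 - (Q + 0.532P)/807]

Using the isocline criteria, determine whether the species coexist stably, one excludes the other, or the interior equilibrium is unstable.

Compare the nullcline intercepts: K1/α12 = 810/0.359 = 2260 > K2 = 807; K2/α21 = 807/0.532 = 1520 > K1 = 810.
Since both inequalities hold, each species can invade when rare, so the interior equilibrium is stable.

stable coexistence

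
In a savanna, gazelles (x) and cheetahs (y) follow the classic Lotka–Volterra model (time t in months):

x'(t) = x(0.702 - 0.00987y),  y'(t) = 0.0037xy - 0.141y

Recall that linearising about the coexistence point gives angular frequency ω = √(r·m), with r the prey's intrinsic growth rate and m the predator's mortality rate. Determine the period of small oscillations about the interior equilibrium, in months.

Here r = 0.702 and m = 0.141, so r·m = 0.099.
ω = √0.099 = 0.315 per month, hence T = 2π/ω ≈ 20 months.

T ≈ 20 months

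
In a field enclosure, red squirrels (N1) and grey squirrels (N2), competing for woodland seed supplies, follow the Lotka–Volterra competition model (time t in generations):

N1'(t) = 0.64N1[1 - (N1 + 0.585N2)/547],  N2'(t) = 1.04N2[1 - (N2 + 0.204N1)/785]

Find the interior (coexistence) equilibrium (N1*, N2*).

N1* ≈ 99.7, N2* ≈ 765

Setting both brackets to zero gives the nullclines N1 + 0.585N2 = 547 and 0.204N1 + N2 = 785.
Substituting N2 = 785 - 0.204N1 into the first: N1(1 - 0.585·0.204) = 547 - 0.585·785.
So N1* = 87.8/0.881 = 99.7, and then N2* = 785 - 0.204·99.7 = 765.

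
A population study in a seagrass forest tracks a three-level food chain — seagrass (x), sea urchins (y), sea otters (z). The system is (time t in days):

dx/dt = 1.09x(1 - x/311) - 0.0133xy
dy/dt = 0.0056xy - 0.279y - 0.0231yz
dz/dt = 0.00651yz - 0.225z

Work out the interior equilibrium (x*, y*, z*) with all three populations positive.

x* ≈ 180, y* ≈ 34.6, z* ≈ 31.5

From dz/dt = 0: 0.00651y* = 0.225, so y* = 34.6.
From dx/dt = 0: 1.09(1 - x*/311) = 0.0133·34.6, giving x* = 311·(1 - 0.422) = 180.
From dy/dt = 0: 0.0056·180 - 0.279 = 0.0231z*, so z* = 0.728/0.0231 = 31.5.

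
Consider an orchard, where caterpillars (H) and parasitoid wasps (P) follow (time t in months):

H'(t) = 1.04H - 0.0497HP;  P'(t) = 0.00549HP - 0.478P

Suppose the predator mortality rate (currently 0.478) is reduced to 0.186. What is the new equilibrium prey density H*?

H* ≈ 33.9

At the interior fixed point, setting dP/dt = 0 with P > 0 fixes H* = (predator death rate)/(HP coefficient) — independent of the other coefficients.
With the change, H* = 0.186/0.00549 = 33.9; it falls from 87.1.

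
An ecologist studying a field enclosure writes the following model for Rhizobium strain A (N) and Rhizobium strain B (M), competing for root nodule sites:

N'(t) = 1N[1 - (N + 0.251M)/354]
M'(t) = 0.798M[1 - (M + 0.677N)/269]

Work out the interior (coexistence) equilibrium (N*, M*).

Setting both brackets to zero gives the nullclines N + 0.251M = 354 and 0.677N + M = 269.
Substituting M = 269 - 0.677N into the first: N(1 - 0.251·0.677) = 354 - 0.251·269.
So N* = 286/0.83 = 345, and then M* = 269 - 0.677·345 = 35.3.

N* ≈ 345, M* ≈ 35.3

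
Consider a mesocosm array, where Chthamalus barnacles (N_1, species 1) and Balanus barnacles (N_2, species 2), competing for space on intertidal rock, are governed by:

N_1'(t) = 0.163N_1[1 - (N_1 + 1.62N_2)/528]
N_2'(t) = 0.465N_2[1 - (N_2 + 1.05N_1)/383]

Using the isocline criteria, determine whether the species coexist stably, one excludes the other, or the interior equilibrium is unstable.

Compare the nullcline intercepts: K1/α12 = 528/1.62 = 326 < K2 = 383; K2/α21 = 383/1.05 = 365 < K1 = 528.
Since both are reversed, neither can invade when rare; the interior point is a saddle.

unstable coexistence (outcome depends on initial conditions)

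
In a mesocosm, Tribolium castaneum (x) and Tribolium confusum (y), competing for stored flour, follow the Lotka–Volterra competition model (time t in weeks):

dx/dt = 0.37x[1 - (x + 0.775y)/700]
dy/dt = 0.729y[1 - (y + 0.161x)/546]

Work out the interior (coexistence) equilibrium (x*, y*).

x* ≈ 316, y* ≈ 495

Setting both brackets to zero gives the nullclines x + 0.775y = 700 and 0.161x + y = 546.
Substituting y = 546 - 0.161x into the first: x(1 - 0.775·0.161) = 700 - 0.775·546.
So x* = 277/0.875 = 316, and then y* = 546 - 0.161·316 = 495.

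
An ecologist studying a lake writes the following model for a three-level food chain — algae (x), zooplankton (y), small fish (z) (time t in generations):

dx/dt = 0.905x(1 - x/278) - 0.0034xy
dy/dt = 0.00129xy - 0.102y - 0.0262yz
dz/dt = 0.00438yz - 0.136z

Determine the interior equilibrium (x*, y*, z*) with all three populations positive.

x* ≈ 246, y* ≈ 31.1, z* ≈ 8.2

From dz/dt = 0: 0.00438y* = 0.136, so y* = 31.1.
From dx/dt = 0: 0.905(1 - x*/278) = 0.0034·31.1, giving x* = 278·(1 - 0.117) = 246.
From dy/dt = 0: 0.00129·246 - 0.102 = 0.0262z*, so z* = 0.215/0.0262 = 8.2.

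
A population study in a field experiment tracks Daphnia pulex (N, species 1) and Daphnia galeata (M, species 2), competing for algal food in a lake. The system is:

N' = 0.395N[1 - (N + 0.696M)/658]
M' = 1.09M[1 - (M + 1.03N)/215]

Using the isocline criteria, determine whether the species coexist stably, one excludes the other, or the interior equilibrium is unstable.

Compare the nullcline intercepts: K1/α12 = 658/0.696 = 945 > K2 = 215; K2/α21 = 215/1.03 = 209 < K1 = 658.
Since the inequalities point opposite ways, species 1 can invade but species 2 cannot.

species 1 excludes species 2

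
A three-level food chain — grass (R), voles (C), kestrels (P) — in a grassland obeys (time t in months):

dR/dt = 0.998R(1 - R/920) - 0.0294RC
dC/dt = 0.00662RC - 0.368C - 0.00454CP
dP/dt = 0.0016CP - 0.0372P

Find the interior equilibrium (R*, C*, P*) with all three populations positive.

From dP/dt = 0: 0.0016C* = 0.0372, so C* = 23.2.
From dR/dt = 0: 0.998(1 - R*/920) = 0.0294·23.2, giving R* = 920·(1 - 0.685) = 290.
From dC/dt = 0: 0.00662·290 - 0.368 = 0.00454P*, so P* = 1.55/0.00454 = 342.

R* ≈ 290, C* ≈ 23.2, P* ≈ 342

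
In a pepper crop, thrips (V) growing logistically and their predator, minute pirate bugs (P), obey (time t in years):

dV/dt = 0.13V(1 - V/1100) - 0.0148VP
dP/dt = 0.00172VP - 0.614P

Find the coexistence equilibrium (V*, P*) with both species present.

From dP/dt = 0 with P > 0: 0.00172V* = 0.614, so V* = 357.
Substitute into dV/dt = 0: 0.13(1 - 357/1100) = 0.0148P*.
The bracket is 0.675, giving P* = 0.0878/0.0148 = 5.93.

V* ≈ 357, P* ≈ 5.93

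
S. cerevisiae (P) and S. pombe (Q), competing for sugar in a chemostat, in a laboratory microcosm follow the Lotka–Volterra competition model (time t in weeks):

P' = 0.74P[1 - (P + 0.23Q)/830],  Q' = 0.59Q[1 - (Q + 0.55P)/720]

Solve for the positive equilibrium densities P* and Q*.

P* ≈ 761, Q* ≈ 302

Setting both brackets to zero gives the nullclines P + 0.23Q = 830 and 0.55P + Q = 720.
Substituting Q = 720 - 0.55P into the first: P(1 - 0.23·0.55) = 830 - 0.23·720.
So P* = 664/0.873 = 761, and then Q* = 720 - 0.55·761 = 302.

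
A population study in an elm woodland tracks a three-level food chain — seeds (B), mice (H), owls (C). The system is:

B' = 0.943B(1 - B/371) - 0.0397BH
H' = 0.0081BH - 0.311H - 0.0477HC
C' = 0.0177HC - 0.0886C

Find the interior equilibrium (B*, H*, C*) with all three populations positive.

B* ≈ 293, H* ≈ 5.01, C* ≈ 43.2

From dC/dt = 0: 0.0177H* = 0.0886, so H* = 5.01.
From dB/dt = 0: 0.943(1 - B*/371) = 0.0397·5.01, giving B* = 371·(1 - 0.211) = 293.
From dH/dt = 0: 0.0081·293 - 0.311 = 0.0477C*, so C* = 2.06/0.0477 = 43.2.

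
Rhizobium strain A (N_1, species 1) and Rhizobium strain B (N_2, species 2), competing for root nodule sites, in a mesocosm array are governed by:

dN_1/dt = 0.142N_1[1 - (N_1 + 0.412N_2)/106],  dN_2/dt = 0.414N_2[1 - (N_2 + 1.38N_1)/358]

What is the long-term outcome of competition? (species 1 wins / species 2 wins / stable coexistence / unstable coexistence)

Compare the nullcline intercepts: K1/α12 = 106/0.412 = 257 < K2 = 358; K2/α21 = 358/1.38 = 259 > K1 = 106.
Since the inequalities point opposite ways, species 2 can invade but species 1 cannot.

species 2 excludes species 1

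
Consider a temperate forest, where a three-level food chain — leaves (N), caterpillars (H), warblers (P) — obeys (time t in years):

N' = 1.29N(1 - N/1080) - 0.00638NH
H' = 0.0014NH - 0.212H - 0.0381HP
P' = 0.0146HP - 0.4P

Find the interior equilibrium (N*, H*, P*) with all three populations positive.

From dP/dt = 0: 0.0146H* = 0.4, so H* = 27.4.
From dN/dt = 0: 1.29(1 - N*/1080) = 0.00638·27.4, giving N* = 1080·(1 - 0.135) = 934.
From dH/dt = 0: 0.0014·934 - 0.212 = 0.0381P*, so P* = 1.1/0.0381 = 28.7.

N* ≈ 934, H* ≈ 27.4, P* ≈ 28.7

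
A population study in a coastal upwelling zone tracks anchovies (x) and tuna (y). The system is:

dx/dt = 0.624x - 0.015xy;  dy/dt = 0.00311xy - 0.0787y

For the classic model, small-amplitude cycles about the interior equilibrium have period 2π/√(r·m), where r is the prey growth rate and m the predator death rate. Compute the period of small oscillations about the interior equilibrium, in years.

T ≈ 28.4 years

Here r = 0.624 and m = 0.0787, so r·m = 0.0491.
ω = √0.0491 = 0.222 per year, hence T = 2π/ω ≈ 28.4 years.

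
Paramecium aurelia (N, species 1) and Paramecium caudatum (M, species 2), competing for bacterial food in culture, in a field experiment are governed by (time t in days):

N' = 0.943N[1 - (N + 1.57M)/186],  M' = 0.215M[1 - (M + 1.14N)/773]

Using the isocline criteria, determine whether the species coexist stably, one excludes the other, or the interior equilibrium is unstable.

Compare the nullcline intercepts: K1/α12 = 186/1.57 = 118 < K2 = 773; K2/α21 = 773/1.14 = 678 > K1 = 186.
Since the inequalities point opposite ways, species 2 can invade but species 1 cannot.

species 2 excludes species 1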